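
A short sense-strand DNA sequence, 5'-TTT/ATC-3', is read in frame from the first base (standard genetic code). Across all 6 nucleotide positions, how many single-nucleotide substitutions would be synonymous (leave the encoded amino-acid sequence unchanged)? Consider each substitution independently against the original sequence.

Codon 1 (TTT, Phe): 1 synonymous substitution.
Codon 2 (ATC, Ile): 2 synonymous substitutions.
Total: 1 + 2 = 3.

3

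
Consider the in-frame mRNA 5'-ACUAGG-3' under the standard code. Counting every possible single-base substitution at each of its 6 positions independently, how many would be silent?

Codon 1 (ACU, Thr): 3 synonymous substitutions.
Codon 2 (AGG, Arg): 2 synonymous substitutions.
Total: 3 + 2 = 5.

5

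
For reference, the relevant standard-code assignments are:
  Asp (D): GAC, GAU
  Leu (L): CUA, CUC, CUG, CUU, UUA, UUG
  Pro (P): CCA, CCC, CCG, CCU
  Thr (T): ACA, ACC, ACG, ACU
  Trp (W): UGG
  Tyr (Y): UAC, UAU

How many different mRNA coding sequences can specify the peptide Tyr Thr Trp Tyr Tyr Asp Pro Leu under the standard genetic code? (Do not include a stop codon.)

1536

Tyr: 2 codons.
Thr: 4 codons.
Trp: 1 codon.
Tyr: 2 codons.
Tyr: 2 codons.
Asp: 2 codons.
Pro: 4 codons.
Leu: 6 codons.
2 × 4 × 1 × 2 × 2 × 2 × 4 × 6 = 1536.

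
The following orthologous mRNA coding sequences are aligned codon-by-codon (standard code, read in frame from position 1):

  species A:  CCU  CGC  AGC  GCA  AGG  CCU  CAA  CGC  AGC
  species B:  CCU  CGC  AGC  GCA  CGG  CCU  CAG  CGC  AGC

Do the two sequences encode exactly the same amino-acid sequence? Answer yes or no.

Codon 1: CCU Pro / CCU Pro — identical.
Codon 2: CGC Arg / CGC Arg — identical.
Codon 3: AGC Ser / AGC Ser — identical.
Codon 4: GCA Ala / GCA Ala — identical.
Codon 5: AGG Arg / CGG Arg — synonymous.
Codon 6: CCU Pro / CCU Pro — identical.
Codon 7: CAA Gln / CAG Gln — synonymous.
Codon 8: CGC Arg / CGC Arg — identical.
Codon 9: AGC Ser / AGC Ser — identical.
Nonsynonymous differences: 0 → same protein.

yes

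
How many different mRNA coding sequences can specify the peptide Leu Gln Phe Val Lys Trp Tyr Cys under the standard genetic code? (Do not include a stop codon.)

768

Leu: 6 codons.
Gln: 2 codons.
Phe: 2 codons.
Val: 4 codons.
Lys: 2 codons.
Trp: 1 codon.
Tyr: 2 codons.
Cys: 2 codons.
6 × 2 × 2 × 4 × 2 × 1 × 2 × 2 = 768.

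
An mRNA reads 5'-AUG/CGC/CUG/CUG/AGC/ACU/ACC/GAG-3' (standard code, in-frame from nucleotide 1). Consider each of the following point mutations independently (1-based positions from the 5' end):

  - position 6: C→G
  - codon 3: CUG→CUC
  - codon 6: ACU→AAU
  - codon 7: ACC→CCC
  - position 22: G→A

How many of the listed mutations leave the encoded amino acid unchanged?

Codon 2: CGC (Arg) → CGG (Arg) — synonymous.
Codon 3: CUG (Leu) → CUC (Leu) — synonymous.
Codon 6: ACU (Thr) → AAU (Asn) — missense.
Codon 7: ACC (Thr) → CCC (Pro) — missense.
Codon 8: GAG (Glu) → AAG (Lys) — missense.
Synonymous: 2 of 5.

2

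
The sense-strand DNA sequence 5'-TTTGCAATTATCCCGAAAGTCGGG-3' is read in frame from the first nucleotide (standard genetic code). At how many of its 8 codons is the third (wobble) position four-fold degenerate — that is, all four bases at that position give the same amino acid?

4

Codon 1 TTT (Phe): third position 2-fold.
Codon 2 GCA (Ala): third position 4-fold.
Codon 3 ATT (Ile): third position 3-fold.
Codon 4 ATC (Ile): third position 3-fold.
Codon 5 CCG (Pro): third position 4-fold.
Codon 6 AAA (Lys): third position 2-fold.
Codon 7 GTC (Val): third position 4-fold.
Codon 8 GGG (Gly): third position 4-fold.
Four-fold degenerate third positions: 4.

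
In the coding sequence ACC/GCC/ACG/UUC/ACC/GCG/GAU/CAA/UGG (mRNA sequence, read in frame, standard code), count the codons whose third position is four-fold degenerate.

Codon 1 ACC (Thr): third position 4-fold.
Codon 2 GCC (Ala): third position 4-fold.
Codon 3 ACG (Thr): third position 4-fold.
Codon 4 UUC (Phe): third position 2-fold.
Codon 5 ACC (Thr): third position 4-fold.
Codon 6 GCG (Ala): third position 4-fold.
Codon 7 GAU (Asp): third position 2-fold.
Codon 8 CAA (Gln): third position 2-fold.
Codon 9 UGG (Trp): third position 1-fold.
Four-fold degenerate third positions: 5.

5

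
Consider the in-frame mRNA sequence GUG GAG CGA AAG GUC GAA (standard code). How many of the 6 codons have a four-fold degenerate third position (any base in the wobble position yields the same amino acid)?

3

Codon 1 GUG (Val): third position 4-fold.
Codon 2 GAG (Glu): third position 2-fold.
Codon 3 CGA (Arg): third position 4-fold.
Codon 4 AAG (Lys): third position 2-fold.
Codon 5 GUC (Val): third position 4-fold.
Codon 6 GAA (Glu): third position 2-fold.
Four-fold degenerate third positions: 3.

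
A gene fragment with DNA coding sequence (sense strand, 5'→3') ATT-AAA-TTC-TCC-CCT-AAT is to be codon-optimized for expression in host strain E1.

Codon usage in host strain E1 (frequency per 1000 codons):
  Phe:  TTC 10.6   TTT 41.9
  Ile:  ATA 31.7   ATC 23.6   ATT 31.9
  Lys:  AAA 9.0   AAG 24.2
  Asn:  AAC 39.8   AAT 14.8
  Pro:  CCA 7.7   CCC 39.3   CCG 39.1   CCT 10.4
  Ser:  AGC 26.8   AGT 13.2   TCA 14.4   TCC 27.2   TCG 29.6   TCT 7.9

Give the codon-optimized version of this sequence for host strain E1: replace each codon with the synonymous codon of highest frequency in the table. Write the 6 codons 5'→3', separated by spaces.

Codon 1 (Ile): best is ATT at 31.9.
Codon 2 (Lys): best is AAG at 24.2.
Codon 3 (Phe): best is TTT at 41.9.
Codon 4 (Ser): best is TCG at 29.6.
Codon 5 (Pro): best is CCC at 39.3.
Codon 6 (Asn): best is AAC at 39.8.

ATT AAG TTT TCG CCC AAC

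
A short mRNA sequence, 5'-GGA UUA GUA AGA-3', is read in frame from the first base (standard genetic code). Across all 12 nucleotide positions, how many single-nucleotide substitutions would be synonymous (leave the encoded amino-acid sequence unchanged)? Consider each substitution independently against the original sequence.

10

Codon 1 (GGA, Gly): 3 synonymous substitutions.
Codon 2 (UUA, Leu): 2 synonymous substitutions.
Codon 3 (GUA, Val): 3 synonymous substitutions.
Codon 4 (AGA, Arg): 2 synonymous substitutions.
Total: 3 + 2 + 3 + 2 = 10.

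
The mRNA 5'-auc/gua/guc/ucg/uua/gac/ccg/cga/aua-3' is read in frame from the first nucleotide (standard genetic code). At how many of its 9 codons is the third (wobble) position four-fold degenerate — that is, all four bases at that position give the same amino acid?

Codon 1 AUC (Ile): third position 3-fold.
Codon 2 GUA (Val): third position 4-fold.
Codon 3 GUC (Val): third position 4-fold.
Codon 4 UCG (Ser): third position 4-fold.
Codon 5 UUA (Leu): third position 2-fold.
Codon 6 GAC (Asp): third position 2-fold.
Codon 7 CCG (Pro): third position 4-fold.
Codon 8 CGA (Arg): third position 4-fold.
Codon 9 AUA (Ile): third position 3-fold.
Four-fold degenerate third positions: 5.

5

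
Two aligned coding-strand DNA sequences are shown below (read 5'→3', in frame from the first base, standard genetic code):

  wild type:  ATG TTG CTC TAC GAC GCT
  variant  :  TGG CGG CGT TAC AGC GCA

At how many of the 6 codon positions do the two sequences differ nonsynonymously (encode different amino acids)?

Codon 1: ATG Met / TGG Trp — nonsynonymous.
Codon 2: TTG Leu / CGG Arg — nonsynonymous.
Codon 3: CTC Leu / CGT Arg — nonsynonymous.
Codon 4: TAC Tyr / TAC Tyr — identical.
Codon 5: GAC Asp / AGC Ser — nonsynonymous.
Codon 6: GCT Ala / GCA Ala — synonymous.
Nonsynonymous differences: 4.

4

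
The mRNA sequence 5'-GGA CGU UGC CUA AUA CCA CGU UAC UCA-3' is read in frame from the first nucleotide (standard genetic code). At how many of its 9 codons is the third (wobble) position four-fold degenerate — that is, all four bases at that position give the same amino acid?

Codon 1 GGA (Gly): third position 4-fold.
Codon 2 CGU (Arg): third position 4-fold.
Codon 3 UGC (Cys): third position 2-fold.
Codon 4 CUA (Leu): third position 4-fold.
Codon 5 AUA (Ile): third position 3-fold.
Codon 6 CCA (Pro): third position 4-fold.
Codon 7 CGU (Arg): third position 4-fold.
Codon 8 UAC (Tyr): third position 2-fold.
Codon 9 UCA (Ser): third position 4-fold.
Four-fold degenerate third positions: 6.

6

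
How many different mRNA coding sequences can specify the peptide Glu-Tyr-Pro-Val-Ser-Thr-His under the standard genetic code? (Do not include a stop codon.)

3072

Glu: 2 codons.
Tyr: 2 codons.
Pro: 4 codons.
Val: 4 codons.
Ser: 6 codons.
Thr: 4 codons.
His: 2 codons.
2 × 2 × 4 × 4 × 6 × 4 × 2 = 3072.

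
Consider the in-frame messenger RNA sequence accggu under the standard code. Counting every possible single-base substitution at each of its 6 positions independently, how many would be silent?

6

Codon 1 (ACC, Thr): 3 synonymous substitutions.
Codon 2 (GGU, Gly): 3 synonymous substitutions.
Total: 3 + 3 = 6.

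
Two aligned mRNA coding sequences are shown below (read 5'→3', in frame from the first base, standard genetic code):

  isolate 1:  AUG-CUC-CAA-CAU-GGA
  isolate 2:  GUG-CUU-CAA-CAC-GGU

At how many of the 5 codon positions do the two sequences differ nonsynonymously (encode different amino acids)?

1

Codon 1: AUG Met / GUG Val — nonsynonymous.
Codon 2: CUC Leu / CUU Leu — synonymous.
Codon 3: CAA Gln / CAA Gln — identical.
Codon 4: CAU His / CAC His — synonymous.
Codon 5: GGA Gly / GGU Gly — synonymous.
Nonsynonymous differences: 1.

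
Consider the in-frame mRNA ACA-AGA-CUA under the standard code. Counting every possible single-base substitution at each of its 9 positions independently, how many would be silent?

Codon 1 (ACA, Thr): 3 synonymous substitutions.
Codon 2 (AGA, Arg): 2 synonymous substitutions.
Codon 3 (CUA, Leu): 4 synonymous substitutions.
Total: 3 + 2 + 4 = 9.

9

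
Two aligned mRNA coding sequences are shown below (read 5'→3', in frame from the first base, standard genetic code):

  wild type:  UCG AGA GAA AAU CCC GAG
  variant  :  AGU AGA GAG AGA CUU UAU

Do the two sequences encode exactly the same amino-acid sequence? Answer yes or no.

no

Codon 1: UCG Ser / AGU Ser — synonymous.
Codon 2: AGA Arg / AGA Arg — identical.
Codon 3: GAA Glu / GAG Glu — synonymous.
Codon 4: AAU Asn / AGA Arg — nonsynonymous.
Codon 5: CCC Pro / CUU Leu — nonsynonymous.
Codon 6: GAG Glu / UAU Tyr — nonsynonymous.
Nonsynonymous differences: 3 → different protein.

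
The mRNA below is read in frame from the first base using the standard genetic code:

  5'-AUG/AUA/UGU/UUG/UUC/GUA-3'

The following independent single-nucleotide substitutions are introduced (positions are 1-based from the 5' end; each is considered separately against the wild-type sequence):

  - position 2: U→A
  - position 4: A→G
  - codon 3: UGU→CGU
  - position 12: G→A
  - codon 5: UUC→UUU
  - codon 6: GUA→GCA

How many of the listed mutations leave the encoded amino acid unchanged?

2

Codon 1: AUG (Met) → AAG (Lys) — missense.
Codon 2: AUA (Ile) → GUA (Val) — missense.
Codon 3: UGU (Cys) → CGU (Arg) — missense.
Codon 4: UUG (Leu) → UUA (Leu) — synonymous.
Codon 5: UUC (Phe) → UUU (Phe) — synonymous.
Codon 6: GUA (Val) → GCA (Ala) — missense.
Synonymous: 2 of 6.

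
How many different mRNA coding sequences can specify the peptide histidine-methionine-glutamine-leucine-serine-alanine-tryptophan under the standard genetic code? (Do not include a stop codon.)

His: 2 codons.
Met: 1 codon.
Gln: 2 codons.
Leu: 6 codons.
Ser: 6 codons.
Ala: 4 codons.
Trp: 1 codon.
2 × 1 × 2 × 6 × 6 × 4 × 1 = 576.

576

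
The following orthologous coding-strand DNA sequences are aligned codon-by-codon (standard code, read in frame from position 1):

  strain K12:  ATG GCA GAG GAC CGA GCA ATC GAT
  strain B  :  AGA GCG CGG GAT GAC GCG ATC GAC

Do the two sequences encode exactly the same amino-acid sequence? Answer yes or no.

no

Codon 1: ATG Met / AGA Arg — nonsynonymous.
Codon 2: GCA Ala / GCG Ala — synonymous.
Codon 3: GAG Glu / CGG Arg — nonsynonymous.
Codon 4: GAC Asp / GAT Asp — synonymous.
Codon 5: CGA Arg / GAC Asp — nonsynonymous.
Codon 6: GCA Ala / GCG Ala — synonymous.
Codon 7: ATC Ile / ATC Ile — identical.
Codon 8: GAT Asp / GAC Asp — synonymous.
Nonsynonymous differences: 3 → different protein.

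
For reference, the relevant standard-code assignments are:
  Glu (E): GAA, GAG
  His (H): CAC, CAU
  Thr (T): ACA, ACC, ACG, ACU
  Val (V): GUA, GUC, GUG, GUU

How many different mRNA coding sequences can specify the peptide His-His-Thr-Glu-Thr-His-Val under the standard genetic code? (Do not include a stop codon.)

1024

His: 2 codons.
His: 2 codons.
Thr: 4 codons.
Glu: 2 codons.
Thr: 4 codons.
His: 2 codons.
Val: 4 codons.
2 × 2 × 4 × 2 × 4 × 2 × 4 = 1024.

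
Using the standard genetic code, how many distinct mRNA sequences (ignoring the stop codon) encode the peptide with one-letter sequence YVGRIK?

Tyr: 2 codons.
Val: 4 codons.
Gly: 4 codons.
Arg: 6 codons.
Ile: 3 codons.
Lys: 2 codons.
2 × 4 × 4 × 6 × 3 × 2 = 1152.

1152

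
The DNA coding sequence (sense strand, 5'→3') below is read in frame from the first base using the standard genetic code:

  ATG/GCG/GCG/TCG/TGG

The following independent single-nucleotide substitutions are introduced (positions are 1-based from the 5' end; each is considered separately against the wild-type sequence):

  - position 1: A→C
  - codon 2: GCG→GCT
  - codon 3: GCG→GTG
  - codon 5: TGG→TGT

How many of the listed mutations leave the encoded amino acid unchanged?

Codon 1: ATG (Met) → CTG (Leu) — missense.
Codon 2: GCG (Ala) → GCT (Ala) — synonymous.
Codon 3: GCG (Ala) → GTG (Val) — missense.
Codon 5: TGG (Trp) → TGT (Cys) — missense.
Synonymous: 1 of 4.

1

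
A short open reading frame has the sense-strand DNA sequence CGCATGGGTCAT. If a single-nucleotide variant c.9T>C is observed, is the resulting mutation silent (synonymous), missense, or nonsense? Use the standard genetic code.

silent

Position 9 falls in codon 3: GGT → Gly.
After the substitution the codon is GGC → Gly.
Both encode Gly, so the change is synonymous.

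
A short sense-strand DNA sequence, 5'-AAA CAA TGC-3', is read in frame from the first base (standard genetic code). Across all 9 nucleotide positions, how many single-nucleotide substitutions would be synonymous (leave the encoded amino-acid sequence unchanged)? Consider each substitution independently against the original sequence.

Codon 1 (AAA, Lys): 1 synonymous substitution.
Codon 2 (CAA, Gln): 1 synonymous substitution.
Codon 3 (TGC, Cys): 1 synonymous substitution.
Total: 1 + 1 + 1 = 3.

3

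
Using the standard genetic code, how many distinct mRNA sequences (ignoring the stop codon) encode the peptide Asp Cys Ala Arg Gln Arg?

Asp: 2 codons.
Cys: 2 codons.
Ala: 4 codons.
Arg: 6 codons.
Gln: 2 codons.
Arg: 6 codons.
2 × 2 × 4 × 6 × 2 × 6 = 1152.

1152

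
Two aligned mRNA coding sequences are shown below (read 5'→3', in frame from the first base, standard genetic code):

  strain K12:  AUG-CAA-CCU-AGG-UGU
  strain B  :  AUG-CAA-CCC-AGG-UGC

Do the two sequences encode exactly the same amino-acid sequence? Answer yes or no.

yes

Codon 1: AUG Met / AUG Met — identical.
Codon 2: CAA Gln / CAA Gln — identical.
Codon 3: CCU Pro / CCC Pro — synonymous.
Codon 4: AGG Arg / AGG Arg — identical.
Codon 5: UGU Cys / UGC Cys — synonymous.
Nonsynonymous differences: 0 → same protein.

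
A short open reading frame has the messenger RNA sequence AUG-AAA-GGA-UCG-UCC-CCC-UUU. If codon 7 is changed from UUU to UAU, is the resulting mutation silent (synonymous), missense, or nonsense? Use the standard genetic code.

Position 20 falls in codon 7: UUU → Phe.
After the substitution the codon is UAU → Tyr.
Phe ≠ Tyr, so this is a missense mutation.

missense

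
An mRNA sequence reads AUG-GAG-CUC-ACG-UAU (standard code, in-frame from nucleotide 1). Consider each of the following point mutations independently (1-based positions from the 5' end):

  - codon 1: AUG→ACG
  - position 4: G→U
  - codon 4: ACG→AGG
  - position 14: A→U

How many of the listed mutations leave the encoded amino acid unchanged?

0

Codon 1: AUG (Met) → ACG (Thr) — missense.
Codon 2: GAG (Glu) → UAG (Stop) — nonsense.
Codon 4: ACG (Thr) → AGG (Arg) — missense.
Codon 5: UAU (Tyr) → UUU (Phe) — missense.
Synonymous: 0 of 4.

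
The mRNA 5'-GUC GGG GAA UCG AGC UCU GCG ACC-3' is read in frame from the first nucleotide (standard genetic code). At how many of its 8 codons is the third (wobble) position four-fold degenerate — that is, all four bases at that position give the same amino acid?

Codon 1 GUC (Val): third position 4-fold.
Codon 2 GGG (Gly): third position 4-fold.
Codon 3 GAA (Glu): third position 2-fold.
Codon 4 UCG (Ser): third position 4-fold.
Codon 5 AGC (Ser): third position 2-fold.
Codon 6 UCU (Ser): third position 4-fold.
Codon 7 GCG (Ala): third position 4-fold.
Codon 8 ACC (Thr): third position 4-fold.
Four-fold degenerate third positions: 6.

6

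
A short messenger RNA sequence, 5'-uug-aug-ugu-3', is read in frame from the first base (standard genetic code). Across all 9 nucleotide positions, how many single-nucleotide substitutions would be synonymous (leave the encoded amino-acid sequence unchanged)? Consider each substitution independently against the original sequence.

3

Codon 1 (UUG, Leu): 2 synonymous substitutions.
Codon 2 (AUG, Met): 0 synonymous substitutions.
Codon 3 (UGU, Cys): 1 synonymous substitution.
Total: 2 + 0 + 1 = 3.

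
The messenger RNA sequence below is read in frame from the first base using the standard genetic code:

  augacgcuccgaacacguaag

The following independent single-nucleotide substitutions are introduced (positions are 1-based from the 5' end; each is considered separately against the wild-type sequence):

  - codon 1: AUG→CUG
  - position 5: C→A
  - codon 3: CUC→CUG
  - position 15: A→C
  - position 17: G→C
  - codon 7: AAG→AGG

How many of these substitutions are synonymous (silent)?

Codon 1: AUG (Met) → CUG (Leu) — missense.
Codon 2: ACG (Thr) → AAG (Lys) — missense.
Codon 3: CUC (Leu) → CUG (Leu) — synonymous.
Codon 5: ACA (Thr) → ACC (Thr) — synonymous.
Codon 6: CGU (Arg) → CCU (Pro) — missense.
Codon 7: AAG (Lys) → AGG (Arg) — missense.
Synonymous: 2 of 6.

2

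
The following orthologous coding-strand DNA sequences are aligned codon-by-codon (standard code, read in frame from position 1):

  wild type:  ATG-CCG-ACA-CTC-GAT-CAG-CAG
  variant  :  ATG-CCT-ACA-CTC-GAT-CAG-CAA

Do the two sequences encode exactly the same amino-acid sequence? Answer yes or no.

Codon 1: ATG Met / ATG Met — identical.
Codon 2: CCG Pro / CCT Pro — synonymous.
Codon 3: ACA Thr / ACA Thr — identical.
Codon 4: CTC Leu / CTC Leu — identical.
Codon 5: GAT Asp / GAT Asp — identical.
Codon 6: CAG Gln / CAG Gln — identical.
Codon 7: CAG Gln / CAA Gln — synonymous.
Nonsynonymous differences: 0 → same protein.

yes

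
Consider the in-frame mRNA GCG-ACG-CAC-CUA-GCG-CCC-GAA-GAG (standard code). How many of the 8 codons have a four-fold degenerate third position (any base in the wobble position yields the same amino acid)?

5

Codon 1 GCG (Ala): third position 4-fold.
Codon 2 ACG (Thr): third position 4-fold.
Codon 3 CAC (His): third position 2-fold.
Codon 4 CUA (Leu): third position 4-fold.
Codon 5 GCG (Ala): third position 4-fold.
Codon 6 CCC (Pro): third position 4-fold.
Codon 7 GAA (Glu): third position 2-fold.
Codon 8 GAG (Glu): third position 2-fold.
Four-fold degenerate third positions: 5.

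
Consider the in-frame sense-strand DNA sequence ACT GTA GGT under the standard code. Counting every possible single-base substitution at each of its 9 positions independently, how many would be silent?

9

Codon 1 (ACT, Thr): 3 synonymous substitutions.
Codon 2 (GTA, Val): 3 synonymous substitutions.
Codon 3 (GGT, Gly): 3 synonymous substitutions.
Total: 3 + 3 + 3 = 9.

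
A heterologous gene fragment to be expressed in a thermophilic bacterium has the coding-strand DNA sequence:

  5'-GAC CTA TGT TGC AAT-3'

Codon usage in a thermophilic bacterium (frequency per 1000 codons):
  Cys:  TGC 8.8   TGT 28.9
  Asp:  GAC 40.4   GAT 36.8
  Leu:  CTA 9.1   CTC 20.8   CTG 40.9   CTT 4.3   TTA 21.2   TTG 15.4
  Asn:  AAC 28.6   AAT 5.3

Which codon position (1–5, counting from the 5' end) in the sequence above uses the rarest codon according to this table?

5

Codon 1 GAC (Asp): 40.4 per 1000.
Codon 2 CTA (Leu): 9.1 per 1000.
Codon 3 TGT (Cys): 28.9 per 1000.
Codon 4 TGC (Cys): 8.8 per 1000.
Codon 5 AAT (Asn): 5.3 per 1000.
Lowest frequency is 5.3 at codon 5.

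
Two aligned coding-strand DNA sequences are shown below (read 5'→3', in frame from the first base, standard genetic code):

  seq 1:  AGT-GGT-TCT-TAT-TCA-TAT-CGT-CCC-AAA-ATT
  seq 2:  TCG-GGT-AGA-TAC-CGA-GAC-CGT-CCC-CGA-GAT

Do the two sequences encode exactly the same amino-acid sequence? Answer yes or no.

Codon 1: AGT Ser / TCG Ser — synonymous.
Codon 2: GGT Gly / GGT Gly — identical.
Codon 3: TCT Ser / AGA Arg — nonsynonymous.
Codon 4: TAT Tyr / TAC Tyr — synonymous.
Codon 5: TCA Ser / CGA Arg — nonsynonymous.
Codon 6: TAT Tyr / GAC Asp — nonsynonymous.
Codon 7: CGT Arg / CGT Arg — identical.
Codon 8: CCC Pro / CCC Pro — identical.
Codon 9: AAA Lys / CGA Arg — nonsynonymous.
Codon 10: ATT Ile / GAT Asp — nonsynonymous.
Nonsynonymous differences: 5 → different protein.

no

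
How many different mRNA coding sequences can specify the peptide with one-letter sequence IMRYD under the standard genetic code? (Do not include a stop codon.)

72

Ile: 3 codons.
Met: 1 codon.
Arg: 6 codons.
Tyr: 2 codons.
Asp: 2 codons.
3 × 1 × 6 × 2 × 2 = 72.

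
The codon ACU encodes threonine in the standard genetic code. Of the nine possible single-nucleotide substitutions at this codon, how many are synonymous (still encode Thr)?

Position 1: none → 0 synonymous.
Position 2: none → 0 synonymous.
Position 3: ACC, ACA, ACG → 3 synonymous.
Total: 0 + 0 + 3 = 3.

3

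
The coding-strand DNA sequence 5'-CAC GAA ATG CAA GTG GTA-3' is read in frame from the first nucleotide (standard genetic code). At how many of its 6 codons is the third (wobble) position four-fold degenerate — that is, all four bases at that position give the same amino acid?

2

Codon 1 CAC (His): third position 2-fold.
Codon 2 GAA (Glu): third position 2-fold.
Codon 3 ATG (Met): third position 1-fold.
Codon 4 CAA (Gln): third position 2-fold.
Codon 5 GTG (Val): third position 4-fold.
Codon 6 GTA (Val): third position 4-fold.
Four-fold degenerate third positions: 2.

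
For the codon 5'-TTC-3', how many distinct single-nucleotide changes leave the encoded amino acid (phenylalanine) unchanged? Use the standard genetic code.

1

Position 1: none → 0 synonymous.
Position 2: none → 0 synonymous.
Position 3: TTT → 1 synonymous.
Total: 0 + 0 + 1 = 1.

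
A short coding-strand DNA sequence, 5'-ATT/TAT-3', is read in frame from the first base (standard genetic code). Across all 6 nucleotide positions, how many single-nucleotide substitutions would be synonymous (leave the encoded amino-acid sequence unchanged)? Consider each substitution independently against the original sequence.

Codon 1 (ATT, Ile): 2 synonymous substitutions.
Codon 2 (TAT, Tyr): 1 synonymous substitution.
Total: 2 + 1 = 3.

3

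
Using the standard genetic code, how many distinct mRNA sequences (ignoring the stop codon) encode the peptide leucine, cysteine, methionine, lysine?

24

Leu: 6 codons.
Cys: 2 codons.
Met: 1 codon.
Lys: 2 codons.
6 × 2 × 1 × 2 = 24.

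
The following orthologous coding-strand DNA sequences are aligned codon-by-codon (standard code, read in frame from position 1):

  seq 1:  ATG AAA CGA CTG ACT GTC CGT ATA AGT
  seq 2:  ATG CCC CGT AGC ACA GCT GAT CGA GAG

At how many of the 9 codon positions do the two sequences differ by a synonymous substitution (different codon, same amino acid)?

2

Codon 1: ATG Met / ATG Met — identical.
Codon 2: AAA Lys / CCC Pro — nonsynonymous.
Codon 3: CGA Arg / CGT Arg — synonymous.
Codon 4: CTG Leu / AGC Ser — nonsynonymous.
Codon 5: ACT Thr / ACA Thr — synonymous.
Codon 6: GTC Val / GCT Ala — nonsynonymous.
Codon 7: CGT Arg / GAT Asp — nonsynonymous.
Codon 8: ATA Ile / CGA Arg — nonsynonymous.
Codon 9: AGT Ser / GAG Glu — nonsynonymous.
Synonymous differences: 2.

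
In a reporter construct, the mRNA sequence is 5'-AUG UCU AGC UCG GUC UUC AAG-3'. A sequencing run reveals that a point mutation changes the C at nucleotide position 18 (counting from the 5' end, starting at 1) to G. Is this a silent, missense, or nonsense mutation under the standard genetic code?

Position 18 falls in codon 6: UUC → Phe.
After the substitution the codon is UUG → Leu.
Phe ≠ Leu, so this is a missense mutation.

missense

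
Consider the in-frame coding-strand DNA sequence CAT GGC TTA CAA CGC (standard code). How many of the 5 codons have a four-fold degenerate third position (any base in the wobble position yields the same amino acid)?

Codon 1 CAT (His): third position 2-fold.
Codon 2 GGC (Gly): third position 4-fold.
Codon 3 TTA (Leu): third position 2-fold.
Codon 4 CAA (Gln): third position 2-fold.
Codon 5 CGC (Arg): third position 4-fold.
Four-fold degenerate third positions: 2.

2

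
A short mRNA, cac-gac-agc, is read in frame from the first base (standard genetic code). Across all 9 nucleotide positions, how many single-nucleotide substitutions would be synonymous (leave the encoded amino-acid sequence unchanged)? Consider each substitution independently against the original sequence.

3

Codon 1 (CAC, His): 1 synonymous substitution.
Codon 2 (GAC, Asp): 1 synonymous substitution.
Codon 3 (AGC, Ser): 1 synonymous substitution.
Total: 1 + 1 + 1 = 3.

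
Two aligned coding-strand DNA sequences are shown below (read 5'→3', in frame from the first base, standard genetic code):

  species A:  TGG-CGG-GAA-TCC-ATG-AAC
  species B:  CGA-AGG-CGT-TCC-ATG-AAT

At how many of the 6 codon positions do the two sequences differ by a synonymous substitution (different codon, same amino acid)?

2

Codon 1: TGG Trp / CGA Arg — nonsynonymous.
Codon 2: CGG Arg / AGG Arg — synonymous.
Codon 3: GAA Glu / CGT Arg — nonsynonymous.
Codon 4: TCC Ser / TCC Ser — identical.
Codon 5: ATG Met / ATG Met — identical.
Codon 6: AAC Asn / AAT Asn — synonymous.
Synonymous differences: 2.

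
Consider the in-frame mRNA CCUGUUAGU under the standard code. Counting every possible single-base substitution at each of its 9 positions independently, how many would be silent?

Codon 1 (CCU, Pro): 3 synonymous substitutions.
Codon 2 (GUU, Val): 3 synonymous substitutions.
Codon 3 (AGU, Ser): 1 synonymous substitution.
Total: 3 + 3 + 1 = 7.

7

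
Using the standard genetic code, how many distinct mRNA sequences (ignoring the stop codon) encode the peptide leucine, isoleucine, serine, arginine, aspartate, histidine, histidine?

Leu: 6 codons.
Ile: 3 codons.
Ser: 6 codons.
Arg: 6 codons.
Asp: 2 codons.
His: 2 codons.
His: 2 codons.
6 × 3 × 6 × 6 × 2 × 2 × 2 = 5184.

5184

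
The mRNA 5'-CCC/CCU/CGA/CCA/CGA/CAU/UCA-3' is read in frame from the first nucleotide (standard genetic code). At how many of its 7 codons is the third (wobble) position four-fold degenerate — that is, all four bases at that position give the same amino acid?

6

Codon 1 CCC (Pro): third position 4-fold.
Codon 2 CCU (Pro): third position 4-fold.
Codon 3 CGA (Arg): third position 4-fold.
Codon 4 CCA (Pro): third position 4-fold.
Codon 5 CGA (Arg): third position 4-fold.
Codon 6 CAU (His): third position 2-fold.
Codon 7 UCA (Ser): third position 4-fold.
Four-fold degenerate third positions: 6.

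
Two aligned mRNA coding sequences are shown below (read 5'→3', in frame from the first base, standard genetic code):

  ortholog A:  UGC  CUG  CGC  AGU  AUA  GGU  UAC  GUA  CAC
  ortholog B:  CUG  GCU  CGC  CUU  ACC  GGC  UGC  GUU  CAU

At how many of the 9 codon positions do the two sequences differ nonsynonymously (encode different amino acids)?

5

Codon 1: UGC Cys / CUG Leu — nonsynonymous.
Codon 2: CUG Leu / GCU Ala — nonsynonymous.
Codon 3: CGC Arg / CGC Arg — identical.
Codon 4: AGU Ser / CUU Leu — nonsynonymous.
Codon 5: AUA Ile / ACC Thr — nonsynonymous.
Codon 6: GGU Gly / GGC Gly — synonymous.
Codon 7: UAC Tyr / UGC Cys — nonsynonymous.
Codon 8: GUA Val / GUU Val — synonymous.
Codon 9: CAC His / CAU His — synonymous.
Nonsynonymous differences: 5.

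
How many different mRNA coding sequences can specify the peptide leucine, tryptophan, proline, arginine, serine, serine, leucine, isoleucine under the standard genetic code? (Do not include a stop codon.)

Leu: 6 codons.
Trp: 1 codon.
Pro: 4 codons.
Arg: 6 codons.
Ser: 6 codons.
Ser: 6 codons.
Leu: 6 codons.
Ile: 3 codons.
6 × 1 × 4 × 6 × 6 × 6 × 6 × 3 = 93312.

93312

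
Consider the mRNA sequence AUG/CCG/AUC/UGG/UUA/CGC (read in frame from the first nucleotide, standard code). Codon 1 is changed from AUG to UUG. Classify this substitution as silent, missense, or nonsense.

missense

Position 1 falls in codon 1: AUG → Met.
After the substitution the codon is UUG → Leu.
Met ≠ Leu, so this is a missense mutation.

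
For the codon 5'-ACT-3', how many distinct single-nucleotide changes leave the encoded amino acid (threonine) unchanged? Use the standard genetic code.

3

Position 1: none → 0 synonymous.
Position 2: none → 0 synonymous.
Position 3: ACC, ACA, ACG → 3 synonymous.
Total: 0 + 0 + 3 = 3.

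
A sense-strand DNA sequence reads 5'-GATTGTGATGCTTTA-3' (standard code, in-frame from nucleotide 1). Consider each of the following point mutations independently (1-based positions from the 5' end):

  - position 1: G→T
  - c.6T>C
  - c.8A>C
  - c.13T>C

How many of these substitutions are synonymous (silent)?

Codon 1: GAT (Asp) → TAT (Tyr) — missense.
Codon 2: TGT (Cys) → TGC (Cys) — synonymous.
Codon 3: GAT (Asp) → GCT (Ala) — missense.
Codon 5: TTA (Leu) → CTA (Leu) — synonymous.
Synonymous: 2 of 4.

2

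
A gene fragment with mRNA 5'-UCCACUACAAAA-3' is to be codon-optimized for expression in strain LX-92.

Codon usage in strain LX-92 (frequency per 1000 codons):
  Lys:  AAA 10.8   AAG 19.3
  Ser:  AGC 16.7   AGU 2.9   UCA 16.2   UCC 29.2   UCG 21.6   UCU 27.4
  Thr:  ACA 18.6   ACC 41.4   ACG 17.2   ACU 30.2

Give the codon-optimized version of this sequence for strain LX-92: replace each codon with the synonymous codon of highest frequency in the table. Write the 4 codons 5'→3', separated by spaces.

UCC ACC ACC AAG

Codon 1 (Ser): best is UCC at 29.2.
Codon 2 (Thr): best is ACC at 41.4.
Codon 3 (Thr): best is ACC at 41.4.
Codon 4 (Lys): best is AAG at 19.3.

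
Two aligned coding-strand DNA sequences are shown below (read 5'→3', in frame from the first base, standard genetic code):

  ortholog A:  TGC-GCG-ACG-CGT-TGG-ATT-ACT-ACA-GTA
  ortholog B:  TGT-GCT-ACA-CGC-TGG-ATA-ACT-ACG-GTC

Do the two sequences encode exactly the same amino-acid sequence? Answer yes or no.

Codon 1: TGC Cys / TGT Cys — synonymous.
Codon 2: GCG Ala / GCT Ala — synonymous.
Codon 3: ACG Thr / ACA Thr — synonymous.
Codon 4: CGT Arg / CGC Arg — synonymous.
Codon 5: TGG Trp / TGG Trp — identical.
Codon 6: ATT Ile / ATA Ile — synonymous.
Codon 7: ACT Thr / ACT Thr — identical.
Codon 8: ACA Thr / ACG Thr — synonymous.
Codon 9: GTA Val / GTC Val — synonymous.
Nonsynonymous differences: 0 → same protein.

yes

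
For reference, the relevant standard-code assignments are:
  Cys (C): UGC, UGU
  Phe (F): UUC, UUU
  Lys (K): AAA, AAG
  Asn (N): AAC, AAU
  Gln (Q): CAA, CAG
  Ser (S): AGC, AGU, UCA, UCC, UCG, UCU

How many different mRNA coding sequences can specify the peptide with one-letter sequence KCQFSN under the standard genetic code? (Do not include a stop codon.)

Lys: 2 codons.
Cys: 2 codons.
Gln: 2 codons.
Phe: 2 codons.
Ser: 6 codons.
Asn: 2 codons.
2 × 2 × 2 × 2 × 6 × 2 = 192.

192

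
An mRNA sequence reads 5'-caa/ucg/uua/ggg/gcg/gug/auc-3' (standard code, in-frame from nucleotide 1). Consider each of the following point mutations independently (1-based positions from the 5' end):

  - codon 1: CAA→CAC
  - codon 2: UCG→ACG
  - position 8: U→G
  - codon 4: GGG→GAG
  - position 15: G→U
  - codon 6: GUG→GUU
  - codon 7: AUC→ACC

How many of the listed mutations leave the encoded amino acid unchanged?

Codon 1: CAA (Gln) → CAC (His) — missense.
Codon 2: UCG (Ser) → ACG (Thr) — missense.
Codon 3: UUA (Leu) → UGA (Stop) — nonsense.
Codon 4: GGG (Gly) → GAG (Glu) — missense.
Codon 5: GCG (Ala) → GCU (Ala) — synonymous.
Codon 6: GUG (Val) → GUU (Val) — synonymous.
Codon 7: AUC (Ile) → ACC (Thr) — missense.
Synonymous: 2 of 7.

2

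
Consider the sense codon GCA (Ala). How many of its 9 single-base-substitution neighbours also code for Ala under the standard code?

Position 1: none → 0 synonymous.
Position 2: none → 0 synonymous.
Position 3: GCT, GCC, GCG → 3 synonymous.
Total: 0 + 0 + 3 = 3.

3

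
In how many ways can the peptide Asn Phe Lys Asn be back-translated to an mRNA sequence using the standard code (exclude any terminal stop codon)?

16

Asn: 2 codons.
Phe: 2 codons.
Lys: 2 codons.
Asn: 2 codons.
2 × 2 × 2 × 2 = 16.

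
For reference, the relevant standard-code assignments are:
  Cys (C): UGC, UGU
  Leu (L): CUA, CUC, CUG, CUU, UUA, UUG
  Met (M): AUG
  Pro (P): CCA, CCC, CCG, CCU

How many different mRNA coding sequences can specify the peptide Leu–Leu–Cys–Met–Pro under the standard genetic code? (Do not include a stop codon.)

288

Leu: 6 codons.
Leu: 6 codons.
Cys: 2 codons.
Met: 1 codon.
Pro: 4 codons.
6 × 6 × 2 × 1 × 4 = 288.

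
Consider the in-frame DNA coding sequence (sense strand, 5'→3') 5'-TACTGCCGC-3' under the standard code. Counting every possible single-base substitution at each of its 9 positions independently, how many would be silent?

5

Codon 1 (TAC, Tyr): 1 synonymous substitution.
Codon 2 (TGC, Cys): 1 synonymous substitution.
Codon 3 (CGC, Arg): 3 synonymous substitutions.
Total: 1 + 1 + 3 = 5.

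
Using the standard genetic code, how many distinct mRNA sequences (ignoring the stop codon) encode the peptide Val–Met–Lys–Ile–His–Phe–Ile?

Val: 4 codons.
Met: 1 codon.
Lys: 2 codons.
Ile: 3 codons.
His: 2 codons.
Phe: 2 codons.
Ile: 3 codons.
4 × 1 × 2 × 3 × 2 × 2 × 3 = 288.

288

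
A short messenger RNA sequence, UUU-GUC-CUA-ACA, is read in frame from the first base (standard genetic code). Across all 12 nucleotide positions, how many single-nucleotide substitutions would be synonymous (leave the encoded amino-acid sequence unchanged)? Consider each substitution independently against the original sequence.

11

Codon 1 (UUU, Phe): 1 synonymous substitution.
Codon 2 (GUC, Val): 3 synonymous substitutions.
Codon 3 (CUA, Leu): 4 synonymous substitutions.
Codon 4 (ACA, Thr): 3 synonymous substitutions.
Total: 1 + 3 + 4 + 3 = 11.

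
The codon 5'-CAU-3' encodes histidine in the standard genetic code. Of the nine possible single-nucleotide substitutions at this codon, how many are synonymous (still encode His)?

Position 1: none → 0 synonymous.
Position 2: none → 0 synonymous.
Position 3: CAC → 1 synonymous.
Total: 0 + 0 + 1 = 1.

1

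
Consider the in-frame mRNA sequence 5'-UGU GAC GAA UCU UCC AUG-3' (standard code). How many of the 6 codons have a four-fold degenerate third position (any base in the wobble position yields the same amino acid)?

2

Codon 1 UGU (Cys): third position 2-fold.
Codon 2 GAC (Asp): third position 2-fold.
Codon 3 GAA (Glu): third position 2-fold.
Codon 4 UCU (Ser): third position 4-fold.
Codon 5 UCC (Ser): third position 4-fold.
Codon 6 AUG (Met): third position 1-fold.
Four-fold degenerate third positions: 2.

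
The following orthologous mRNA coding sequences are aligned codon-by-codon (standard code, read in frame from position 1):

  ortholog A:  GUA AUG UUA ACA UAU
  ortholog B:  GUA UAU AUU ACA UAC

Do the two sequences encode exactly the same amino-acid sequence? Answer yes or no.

Codon 1: GUA Val / GUA Val — identical.
Codon 2: AUG Met / UAU Tyr — nonsynonymous.
Codon 3: UUA Leu / AUU Ile — nonsynonymous.
Codon 4: ACA Thr / ACA Thr — identical.
Codon 5: UAU Tyr / UAC Tyr — synonymous.
Nonsynonymous differences: 2 → different protein.

no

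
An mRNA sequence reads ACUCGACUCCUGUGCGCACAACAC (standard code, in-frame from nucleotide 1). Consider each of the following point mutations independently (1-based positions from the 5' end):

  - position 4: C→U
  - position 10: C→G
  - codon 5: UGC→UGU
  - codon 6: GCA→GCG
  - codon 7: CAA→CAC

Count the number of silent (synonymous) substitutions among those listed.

Codon 2: CGA (Arg) → UGA (Stop) — nonsense.
Codon 4: CUG (Leu) → GUG (Val) — missense.
Codon 5: UGC (Cys) → UGU (Cys) — synonymous.
Codon 6: GCA (Ala) → GCG (Ala) — synonymous.
Codon 7: CAA (Gln) → CAC (His) — missense.
Synonymous: 2 of 5.

2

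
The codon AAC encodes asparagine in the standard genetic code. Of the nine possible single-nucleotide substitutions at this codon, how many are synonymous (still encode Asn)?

1

Position 1: none → 0 synonymous.
Position 2: none → 0 synonymous.
Position 3: AAT → 1 synonymous.
Total: 0 + 0 + 1 = 1.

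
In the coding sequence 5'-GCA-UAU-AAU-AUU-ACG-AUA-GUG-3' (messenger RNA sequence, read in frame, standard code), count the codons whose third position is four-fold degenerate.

3

Codon 1 GCA (Ala): third position 4-fold.
Codon 2 UAU (Tyr): third position 2-fold.
Codon 3 AAU (Asn): third position 2-fold.
Codon 4 AUU (Ile): third position 3-fold.
Codon 5 ACG (Thr): third position 4-fold.
Codon 6 AUA (Ile): third position 3-fold.
Codon 7 GUG (Val): third position 4-fold.
Four-fold degenerate third positions: 3.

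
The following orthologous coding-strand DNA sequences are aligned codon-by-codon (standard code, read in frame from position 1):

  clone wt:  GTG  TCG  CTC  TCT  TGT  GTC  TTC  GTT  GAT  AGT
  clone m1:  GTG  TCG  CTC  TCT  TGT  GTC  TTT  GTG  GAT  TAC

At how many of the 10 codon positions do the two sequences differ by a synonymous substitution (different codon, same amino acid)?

Codon 1: GTG Val / GTG Val — identical.
Codon 2: TCG Ser / TCG Ser — identical.
Codon 3: CTC Leu / CTC Leu — identical.
Codon 4: TCT Ser / TCT Ser — identical.
Codon 5: TGT Cys / TGT Cys — identical.
Codon 6: GTC Val / GTC Val — identical.
Codon 7: TTC Phe / TTT Phe — synonymous.
Codon 8: GTT Val / GTG Val — synonymous.
Codon 9: GAT Asp / GAT Asp — identical.
Codon 10: AGT Ser / TAC Tyr — nonsynonymous.
Synonymous differences: 2.

2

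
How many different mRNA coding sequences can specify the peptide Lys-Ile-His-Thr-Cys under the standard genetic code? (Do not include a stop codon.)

96

Lys: 2 codons.
Ile: 3 codons.
His: 2 codons.
Thr: 4 codons.
Cys: 2 codons.
2 × 3 × 2 × 4 × 2 = 96.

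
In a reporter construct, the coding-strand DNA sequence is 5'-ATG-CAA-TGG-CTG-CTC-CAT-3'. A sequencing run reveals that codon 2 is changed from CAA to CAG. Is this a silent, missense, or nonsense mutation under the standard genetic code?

Position 6 falls in codon 2: CAA → Gln.
After the substitution the codon is CAG → Gln.
Both encode Gln, so the change is synonymous.

silent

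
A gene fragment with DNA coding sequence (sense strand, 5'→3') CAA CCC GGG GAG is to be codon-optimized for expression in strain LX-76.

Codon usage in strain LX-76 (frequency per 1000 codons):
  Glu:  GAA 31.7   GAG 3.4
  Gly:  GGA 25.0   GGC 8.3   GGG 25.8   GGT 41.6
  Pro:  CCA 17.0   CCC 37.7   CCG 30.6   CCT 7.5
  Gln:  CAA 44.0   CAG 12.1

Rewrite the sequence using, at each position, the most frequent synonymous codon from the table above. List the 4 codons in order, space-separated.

CAA CCC GGT GAA

Codon 1 (Gln): best is CAA at 44.0.
Codon 2 (Pro): best is CCC at 37.7.
Codon 3 (Gly): best is GGT at 41.6.
Codon 4 (Glu): best is GAA at 31.7.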